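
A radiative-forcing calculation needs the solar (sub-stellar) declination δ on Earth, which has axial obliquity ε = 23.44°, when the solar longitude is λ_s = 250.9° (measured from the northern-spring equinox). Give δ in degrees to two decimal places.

sin δ = sin ε · sin λ_s = sin 23.44° × sin 250.9° = -0.375890.
δ = arcsin(-0.375890) = -22.08°.

δ = -22.08°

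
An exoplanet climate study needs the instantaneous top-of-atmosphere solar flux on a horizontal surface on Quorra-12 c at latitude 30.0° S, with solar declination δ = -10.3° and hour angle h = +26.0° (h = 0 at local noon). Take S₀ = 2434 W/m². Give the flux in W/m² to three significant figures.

cos θ_z = sin φ sin δ + cos φ cos δ cos h = 0.089401 + 0.765835 = 0.855236.
Flux = S₀ · cos θ_z = 2434 × 0.855236 = 2082 W/m².

2.08e+03 W/m²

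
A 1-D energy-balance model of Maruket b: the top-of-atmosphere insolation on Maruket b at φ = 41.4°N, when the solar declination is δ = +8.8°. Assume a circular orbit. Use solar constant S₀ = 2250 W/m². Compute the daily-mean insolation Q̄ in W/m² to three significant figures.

cos H₀ = −tan(+41.4°) tan(+8.800°) = -0.1365, H₀ = 1.7077 rad.
Bracket: H₀ sin φ sin δ + cos φ cos δ sin H₀ = 1.7077×0.66131×0.15299 + 0.75011×0.98823×0.99064 = 0.172775 + 0.734343 = 0.907118.
Q̄ = (S₀/π) × [bracket] = (2250/π) × 0.907118 = 649.7 W/m².

Q̄ ≈ 650 W/m²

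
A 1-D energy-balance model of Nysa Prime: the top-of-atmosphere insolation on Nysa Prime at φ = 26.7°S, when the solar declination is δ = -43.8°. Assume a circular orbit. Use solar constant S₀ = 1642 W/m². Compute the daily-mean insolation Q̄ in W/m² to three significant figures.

cos H₀ = −tan(-26.7°) tan(-43.800°) = -0.4823, H₀ = 2.0741 rad.
Bracket: H₀ sin φ sin δ + cos φ cos δ sin H₀ = 2.0741×-0.44932×-0.69214 + 0.89337×0.72176×0.87600 = 0.645029 + 0.564844 = 1.209873.
Q̄ = (S₀/π) × [bracket] = (1642/π) × 1.209873 = 632.4 W/m².

Q̄ ≈ 632 W/m²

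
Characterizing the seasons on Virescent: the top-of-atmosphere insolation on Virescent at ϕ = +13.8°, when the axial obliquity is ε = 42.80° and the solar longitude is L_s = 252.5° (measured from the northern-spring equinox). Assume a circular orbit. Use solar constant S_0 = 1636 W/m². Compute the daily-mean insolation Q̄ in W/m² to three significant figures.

Solar declination: sin δ = sin ε · sin L_s = sin 42.80° × sin 252.5° = -0.64799, so δ = -40.391°.
cos h₀ = −tan(+13.8°) tan(-40.391°) = 0.2090, h₀ = 1.3603 rad.
Bracket: h₀ sin ϕ sin δ + cos ϕ cos δ sin h₀ = 1.3603×0.23853×-0.64799 + 0.97113×0.76164×0.97792 = -0.210255 + 0.723320 = 0.513065.
Q̄ = (S_0/π) × [bracket] = (1636/π) × 0.513065 = 267.2 W/m².

Q̄ ≈ 267 W/m²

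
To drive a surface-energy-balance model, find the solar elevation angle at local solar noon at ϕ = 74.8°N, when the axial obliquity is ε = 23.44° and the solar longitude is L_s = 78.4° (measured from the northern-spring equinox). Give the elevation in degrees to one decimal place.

Solar declination: sin δ = sin ε · sin L_s = sin 23.44° × sin 78.4° = 0.38966, so δ = +22.934°.
At local noon the hour angle is zero, so the zenith angle equals |ϕ − δ| = |+74.8° − (+22.934°)| = 51.866°.
Elevation = 90° − 51.866° = 38.1°.

38.1°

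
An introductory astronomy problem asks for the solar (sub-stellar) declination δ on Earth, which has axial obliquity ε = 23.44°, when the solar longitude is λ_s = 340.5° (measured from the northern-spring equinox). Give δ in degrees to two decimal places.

sin δ = sin ε · sin λ_s = sin 23.44° × sin 340.5° = -0.132785.
δ = arcsin(-0.132785) = -7.63°.

δ = -7.63°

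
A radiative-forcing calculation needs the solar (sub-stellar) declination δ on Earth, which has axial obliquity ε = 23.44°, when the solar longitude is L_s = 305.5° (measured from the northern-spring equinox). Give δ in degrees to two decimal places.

δ = -18.90°

sin δ = sin ε · sin L_s = sin 23.44° × sin 305.5° = -0.323846.
δ = arcsin(-0.323846) = -18.90°.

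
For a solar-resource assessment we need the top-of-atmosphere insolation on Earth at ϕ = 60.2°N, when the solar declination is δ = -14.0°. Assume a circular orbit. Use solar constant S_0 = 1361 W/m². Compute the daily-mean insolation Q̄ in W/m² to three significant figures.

Q̄ ≈ 86.2 W/m²

cos h₀ = −tan(+60.2°) tan(-14.000°) = 0.4354, h₀ = 1.1204 rad.
Bracket: h₀ sin ϕ sin δ + cos ϕ cos δ sin h₀ = 1.1204×0.86777×-0.24192 + 0.49697×0.97030×0.90026 = -0.235207 + 0.434114 = 0.198907.
Q̄ = (S_0/π) × [bracket] = (1361/π) × 0.198907 = 86.17 W/m².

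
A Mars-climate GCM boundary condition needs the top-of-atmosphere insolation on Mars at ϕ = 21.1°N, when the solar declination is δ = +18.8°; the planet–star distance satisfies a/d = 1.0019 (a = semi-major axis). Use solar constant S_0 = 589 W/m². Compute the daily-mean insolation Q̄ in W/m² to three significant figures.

Q̄ ≈ 202 W/m²

cos h₀ = −tan(+21.1°) tan(+18.800°) = -0.1314, h₀ = 1.7025 rad.
Bracket: h₀ sin ϕ sin δ + cos ϕ cos δ sin h₀ = 1.7025×0.36000×0.32227 + 0.93295×0.94665×0.99133 = 0.197519 + 0.875520 = 1.073039.
Inverse-square distance factor (a/d)² = 1.0019² = 1.003804.
Q̄ = (S_0/π) × 1.003804 × [bracket] = (589/π) × 1.003804 × 1.073039 = 201.9 W/m².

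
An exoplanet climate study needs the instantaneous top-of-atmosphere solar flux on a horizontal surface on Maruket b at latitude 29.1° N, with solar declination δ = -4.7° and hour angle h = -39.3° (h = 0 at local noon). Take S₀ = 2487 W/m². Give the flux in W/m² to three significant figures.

1.58e+03 W/m²

cos θ_z = sin φ sin δ + cos φ cos δ cos h = -0.039850 + 0.673886 = 0.634036.
Flux = S₀ · cos θ_z = 2487 × 0.634036 = 1577 W/m².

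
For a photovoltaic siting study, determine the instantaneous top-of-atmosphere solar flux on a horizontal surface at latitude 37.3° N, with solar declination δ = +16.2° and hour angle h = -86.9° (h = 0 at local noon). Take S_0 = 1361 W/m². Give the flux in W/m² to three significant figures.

cos θ_z = sin ϕ sin δ + cos ϕ cos δ cos h = 0.169065 + 0.041310 = 0.210375.
Flux = S_0 · cos θ_z = 1361 × 0.210375 = 286.3 W/m².

286 W/m²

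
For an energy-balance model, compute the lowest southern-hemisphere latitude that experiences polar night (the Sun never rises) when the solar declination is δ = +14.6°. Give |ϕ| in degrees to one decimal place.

|ϕ| = 75.4°

Polar night requires cos h₀ = −tan ϕ tan δ ≥ 1, i.e. tan ϕ tan δ ≤ −1.
The boundary is |tan ϕ| · |tan δ| = 1, so |ϕ| = 90° − |δ| = 90° − 14.6° = 75.4° in the southern hemisphere.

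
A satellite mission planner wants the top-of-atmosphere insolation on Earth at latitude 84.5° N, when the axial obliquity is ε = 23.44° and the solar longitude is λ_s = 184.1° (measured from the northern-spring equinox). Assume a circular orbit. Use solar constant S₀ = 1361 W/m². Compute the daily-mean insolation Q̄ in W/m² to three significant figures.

Solar declination: sin δ = sin ε · sin λ_s = sin 23.44° × sin 184.1° = -0.02844, so δ = -1.630°.
cos H₀ = −tan(+84.5°) tan(-1.630°) = 0.2955, H₀ = 1.2708 rad.
Bracket: H₀ sin φ sin δ + cos φ cos δ sin H₀ = 1.2708×0.99540×-0.02844 + 0.09585×0.99960×0.95535 = -0.035975 + 0.091534 = 0.055559.
Q̄ = (S₀/π) × [bracket] = (1361/π) × 0.055559 = 24.07 W/m².

Q̄ ≈ 24.1 W/m²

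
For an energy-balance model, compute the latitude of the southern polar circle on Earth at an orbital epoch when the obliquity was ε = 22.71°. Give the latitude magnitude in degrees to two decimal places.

The polar circle is the lowest latitude that experiences at least one full rotation of continuous darkness at the northern-summer solstice; it lies at |φ| = 90° − ε = 90° − 22.71° = 67.29°.

67.29°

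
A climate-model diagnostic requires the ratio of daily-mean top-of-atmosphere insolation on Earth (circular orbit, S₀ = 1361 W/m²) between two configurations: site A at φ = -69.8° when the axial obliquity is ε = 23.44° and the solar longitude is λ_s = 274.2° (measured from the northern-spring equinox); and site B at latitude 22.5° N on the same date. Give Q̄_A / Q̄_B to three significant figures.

Q̄_A / Q̄_B ≈ 1.88

— Configuration A (φ=-69.8°):
Solar declination: sin δ = sin ε · sin λ_s = sin 23.44° × sin 274.2° = -0.39672, so δ = -23.373°.
cos H₀ = −tan(-69.8°) tan(-23.373°) = -1.1746 ≤ −1 ⇒ polar day, H₀ = π.
Bracket: H₀ sin φ sin δ + cos φ cos δ sin H₀ = 3.1416×-0.93849×-0.39672 + 0.34530×0.91794×0.00000 = 1.169673 + 0.000000 = 1.169673.
Q̄ = (S₀/π) × [bracket] = (1361/π) × 1.169673 = 506.73 W/m².
— Configuration B (φ=+22.5°):
cos H₀ = −tan(+22.5°) tan(-23.373°) = 0.1790, H₀ = 1.3908 rad.
Bracket: H₀ sin φ sin δ + cos φ cos δ sin H₀ = 1.3908×0.38268×-0.39672 + 0.92388×0.91794×0.98385 = -0.211147 + 0.834370 = 0.623223.
Q̄ = (S₀/π) × [bracket] = (1361/π) × 0.623223 = 269.99 W/m².
Ratio Q̄_A / Q̄_B = 506.73 / 269.99 = 1.877.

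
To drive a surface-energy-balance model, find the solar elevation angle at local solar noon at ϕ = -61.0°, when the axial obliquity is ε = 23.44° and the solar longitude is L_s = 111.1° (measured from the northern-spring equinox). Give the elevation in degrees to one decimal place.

Solar declination: sin δ = sin ε · sin L_s = sin 23.44° × sin 111.1° = 0.37112, so δ = +21.785°.
At local noon the hour angle is zero, so the zenith angle equals |ϕ − δ| = |-61.0° − (+21.785°)| = 82.785°.
Elevation = 90° − 82.785° = 7.2°.

7.2°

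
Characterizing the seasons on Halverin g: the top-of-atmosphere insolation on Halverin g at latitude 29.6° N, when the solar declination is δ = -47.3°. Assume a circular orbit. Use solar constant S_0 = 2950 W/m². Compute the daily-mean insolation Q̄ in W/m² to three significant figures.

cos h₀ = −tan(+29.6°) tan(-47.300°) = 0.6156, h₀ = 0.9076 rad.
Bracket: h₀ sin ϕ sin δ + cos ϕ cos δ sin h₀ = 0.9076×0.49394×-0.73491 + 0.86949×0.67816×0.78804 = -0.329460 + 0.464670 = 0.135210.
Q̄ = (S_0/π) × [bracket] = (2950/π) × 0.135210 = 127.0 W/m².

Q̄ ≈ 127 W/m²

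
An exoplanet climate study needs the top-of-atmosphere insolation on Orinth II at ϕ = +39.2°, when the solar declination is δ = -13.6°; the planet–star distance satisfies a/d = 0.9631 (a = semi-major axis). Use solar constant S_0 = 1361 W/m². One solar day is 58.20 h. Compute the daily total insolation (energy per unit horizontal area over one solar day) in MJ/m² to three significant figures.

45.0 MJ/m²

cos h₀ = −tan(+39.2°) tan(-13.600°) = 0.1973, h₀ = 1.3722 rad.
Bracket: h₀ sin ϕ sin δ + cos ϕ cos δ sin h₀ = 1.3722×0.63203×-0.23514 + 0.77494×0.97196×0.98034 = -0.203930 + 0.738403 = 0.534473.
Inverse-square distance factor (a/d)² = 0.9631² = 0.927562.
Q̄ = (S_0/π) × 0.927562 × [bracket] = (1361/π) × 0.927562 × 0.534473 = 214.77 W/m².
Daily total = Q̄ × 58.20 h × 3600 s/h = 214.77 × 58.20 × 3600 / 10⁶ = 45.00 MJ/m².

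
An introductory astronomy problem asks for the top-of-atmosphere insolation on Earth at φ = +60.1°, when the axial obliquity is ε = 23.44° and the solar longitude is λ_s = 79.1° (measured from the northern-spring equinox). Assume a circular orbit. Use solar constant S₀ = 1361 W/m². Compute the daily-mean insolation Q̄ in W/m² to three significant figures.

Q̄ ≈ 486 W/m²

Solar declination: sin δ = sin ε · sin λ_s = sin 23.44° × sin 79.1° = 0.39061, so δ = +22.993°.
cos H₀ = −tan(+60.1°) tan(+22.993°) = -0.7379, H₀ = 2.4008 rad.
Bracket: H₀ sin φ sin δ + cos φ cos δ sin H₀ = 2.4008×0.86690×0.39061 + 0.49849×0.92056×0.67489 = 0.812958 + 0.309700 = 1.122658.
Q̄ = (S₀/π) × [bracket] = (1361/π) × 1.122658 = 486.4 W/m².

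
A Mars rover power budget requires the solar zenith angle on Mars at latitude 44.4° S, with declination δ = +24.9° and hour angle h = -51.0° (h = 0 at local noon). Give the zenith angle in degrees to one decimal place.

cos θ_z = sin φ sin δ + cos φ cos δ cos h = -0.294583 + 0.407836 = 0.113253.
θ_z = arccos(0.113253) = 83.5°.

θ_z = 83.5°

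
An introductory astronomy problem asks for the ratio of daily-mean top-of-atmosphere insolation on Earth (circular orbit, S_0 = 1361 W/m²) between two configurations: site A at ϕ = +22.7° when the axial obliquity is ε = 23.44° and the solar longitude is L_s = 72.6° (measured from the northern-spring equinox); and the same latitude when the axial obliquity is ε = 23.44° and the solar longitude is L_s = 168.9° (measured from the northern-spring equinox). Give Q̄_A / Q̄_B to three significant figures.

Q̄_A / Q̄_B ≈ 1.13

— Configuration A (ϕ=+22.7°):
Solar declination: sin δ = sin ε · sin L_s = sin 23.44° × sin 72.6° = 0.37959, so δ = +22.308°.
cos h₀ = −tan(+22.7°) tan(+22.308°) = -0.1716, h₀ = 1.7433 rad.
Bracket: h₀ sin ϕ sin δ + cos ϕ cos δ sin h₀ = 1.7433×0.38591×0.37959 + 0.92254×0.92516×0.98516 = 0.255372 + 0.840831 = 1.096203.
Q̄ = (S_0/π) × [bracket] = (1361/π) × 1.096203 = 474.90 W/m².
— Configuration B (ϕ=+22.7°):
Solar declination: sin δ = sin ε · sin L_s = sin 23.44° × sin 168.9° = 0.07658, so δ = +4.392°.
cos h₀ = −tan(+22.7°) tan(+4.392°) = -0.0321, h₀ = 1.6029 rad.
Bracket: h₀ sin ϕ sin δ + cos ϕ cos δ sin h₀ = 1.6029×0.38591×0.07658 + 0.92254×0.99706×0.99948 = 0.047370 + 0.919349 = 0.966719.
Q̄ = (S_0/π) × [bracket] = (1361/π) × 0.966719 = 418.80 W/m².
Ratio Q̄_A / Q̄_B = 474.90 / 418.80 = 1.134.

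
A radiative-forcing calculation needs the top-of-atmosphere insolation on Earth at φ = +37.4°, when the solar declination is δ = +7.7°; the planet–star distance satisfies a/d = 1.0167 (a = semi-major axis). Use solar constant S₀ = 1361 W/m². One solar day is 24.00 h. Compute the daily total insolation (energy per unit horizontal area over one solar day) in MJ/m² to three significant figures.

cos H₀ = −tan(+37.4°) tan(+7.700°) = -0.1034, H₀ = 1.6744 rad.
Bracket: H₀ sin φ sin δ + cos φ cos δ sin H₀ = 1.6744×0.60738×0.13399 + 0.79441×0.99098×0.99464 = 0.136267 + 0.783025 = 0.919292.
Inverse-square distance factor (a/d)² = 1.0167² = 1.033679.
Q̄ = (S₀/π) × 1.033679 × [bracket] = (1361/π) × 1.033679 × 0.919292 = 411.67 W/m².
Daily total = Q̄ × 24.00 h × 3600 s/h = 411.67 × 24.00 × 3600 / 10⁶ = 35.57 MJ/m².

35.6 MJ/m²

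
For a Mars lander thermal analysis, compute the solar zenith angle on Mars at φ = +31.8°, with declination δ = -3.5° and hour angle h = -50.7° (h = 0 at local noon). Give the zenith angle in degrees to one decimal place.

θ_z = 59.7°

cos θ_z = sin φ sin δ + cos φ cos δ cos h = -0.032170 + 0.537302 = 0.505132.
θ_z = arccos(0.505132) = 59.7°.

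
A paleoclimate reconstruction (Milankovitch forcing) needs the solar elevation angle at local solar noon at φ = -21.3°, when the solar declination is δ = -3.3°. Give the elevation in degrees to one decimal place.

At local noon the hour angle is zero, so the zenith angle equals |φ − δ| = |-21.3° − (-3.300°)| = 18.000°.
Elevation = 90° − 18.000° = 72.0°.

72.0°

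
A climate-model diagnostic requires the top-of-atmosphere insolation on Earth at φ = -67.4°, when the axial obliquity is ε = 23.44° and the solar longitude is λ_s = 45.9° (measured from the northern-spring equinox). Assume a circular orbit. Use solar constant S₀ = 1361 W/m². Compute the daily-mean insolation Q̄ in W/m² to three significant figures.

Q̄ ≈ 23.1 W/m²

Solar declination: sin δ = sin ε · sin λ_s = sin 23.44° × sin 45.9° = 0.28566, so δ = +16.598°.
cos H₀ = −tan(-67.4°) tan(+16.598°) = 0.7161, H₀ = 0.7726 rad.
Bracket: H₀ sin φ sin δ + cos φ cos δ sin H₀ = 0.7726×-0.92321×0.28566 + 0.38430×0.95833×0.69800 = -0.203753 + 0.257064 = 0.053311.
Q̄ = (S₀/π) × [bracket] = (1361/π) × 0.053311 = 23.10 W/m².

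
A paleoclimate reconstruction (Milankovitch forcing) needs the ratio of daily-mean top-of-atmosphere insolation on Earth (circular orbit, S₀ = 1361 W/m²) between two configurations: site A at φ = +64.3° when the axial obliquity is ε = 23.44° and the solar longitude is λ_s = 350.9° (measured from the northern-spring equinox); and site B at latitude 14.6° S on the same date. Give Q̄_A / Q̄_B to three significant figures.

— Configuration A (φ=+64.3°):
Solar declination: sin δ = sin ε · sin λ_s = sin 23.44° × sin 350.9° = -0.06291, so δ = -3.607°.
cos H₀ = −tan(+64.3°) tan(-3.607°) = 0.1310, H₀ = 1.4394 rad.
Bracket: H₀ sin φ sin δ + cos φ cos δ sin H₀ = 1.4394×0.90108×-0.06291 + 0.43366×0.99802×0.99138 = -0.081595 + 0.429071 = 0.347476.
Q̄ = (S₀/π) × [bracket] = (1361/π) × 0.347476 = 150.53 W/m².
— Configuration B (φ=-14.6°):
cos H₀ = −tan(-14.6°) tan(-3.607°) = -0.0164, H₀ = 1.5872 rad.
Bracket: H₀ sin φ sin δ + cos φ cos δ sin H₀ = 1.5872×-0.25207×-0.06291 + 0.96771×0.99802×0.99987 = 0.025169 + 0.965668 = 0.990837.
Q̄ = (S₀/π) × [bracket] = (1361/π) × 0.990837 = 429.25 W/m².
Ratio Q̄_A / Q̄_B = 150.53 / 429.25 = 0.3507.

Q̄_A / Q̄_B ≈ 0.351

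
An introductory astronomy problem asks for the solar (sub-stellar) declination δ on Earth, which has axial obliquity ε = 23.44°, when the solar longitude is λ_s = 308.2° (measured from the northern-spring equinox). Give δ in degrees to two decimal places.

sin δ = sin ε · sin λ_s = sin 23.44° × sin 308.2° = -0.312605.
δ = arcsin(-0.312605) = -18.22°.

δ = -18.22°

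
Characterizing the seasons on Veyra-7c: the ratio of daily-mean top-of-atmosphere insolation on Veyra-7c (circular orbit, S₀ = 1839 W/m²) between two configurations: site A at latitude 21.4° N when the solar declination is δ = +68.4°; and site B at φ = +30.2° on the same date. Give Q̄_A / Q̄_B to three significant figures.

Q̄_A / Q̄_B ≈ 0.726

— Configuration A (φ=+21.4°):
cos H₀ = −tan(+21.4°) tan(+68.400°) = -0.9898, H₀ = 2.9988 rad.
Bracket: H₀ sin φ sin δ + cos φ cos δ sin H₀ = 2.9988×0.36488×0.92978 + 0.93106×0.36812×0.14236 = 1.017367 + 0.048793 = 1.066160.
Q̄ = (S₀/π) × [bracket] = (1839/π) × 1.066160 = 624.10 W/m².
— Configuration B (φ=+30.2°):
cos H₀ = −tan(+30.2°) tan(+68.400°) = -1.4700 ≤ −1 ⇒ polar day, H₀ = π.
Bracket: H₀ sin φ sin δ + cos φ cos δ sin H₀ = 3.1416×0.50302×0.92978 + 0.86427×0.36812×0.00000 = 1.469320 + 0.000000 = 1.469320.
Q̄ = (S₀/π) × [bracket] = (1839/π) × 1.469320 = 860.10 W/m².
Ratio Q̄_A / Q̄_B = 624.10 / 860.10 = 0.7256.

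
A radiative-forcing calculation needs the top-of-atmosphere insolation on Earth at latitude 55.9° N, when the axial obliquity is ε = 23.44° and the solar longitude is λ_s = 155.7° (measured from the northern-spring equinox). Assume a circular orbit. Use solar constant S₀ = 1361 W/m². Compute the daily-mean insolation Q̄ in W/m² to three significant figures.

Solar declination: sin δ = sin ε · sin λ_s = sin 23.44° × sin 155.7° = 0.16370, so δ = +9.421°.
cos H₀ = −tan(+55.9°) tan(+9.421°) = -0.2451, H₀ = 1.8184 rad.
Bracket: H₀ sin φ sin δ + cos φ cos δ sin H₀ = 1.8184×0.82806×0.16370 + 0.56064×0.98651×0.96950 = 0.246490 + 0.536208 = 0.782698.
Q̄ = (S₀/π) × [bracket] = (1361/π) × 0.782698 = 339.1 W/m².

Q̄ ≈ 339 W/m²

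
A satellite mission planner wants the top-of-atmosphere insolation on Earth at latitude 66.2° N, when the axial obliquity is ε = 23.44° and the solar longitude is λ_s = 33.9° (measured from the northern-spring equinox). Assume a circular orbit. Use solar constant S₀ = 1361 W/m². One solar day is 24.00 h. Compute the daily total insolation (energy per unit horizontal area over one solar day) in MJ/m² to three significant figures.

28.7 MJ/m²

Solar declination: sin δ = sin ε · sin λ_s = sin 23.44° × sin 33.9° = 0.22186, so δ = +12.819°.
cos H₀ = −tan(+66.2°) tan(+12.819°) = -0.5159, H₀ = 2.1128 rad.
Bracket: H₀ sin φ sin δ + cos φ cos δ sin H₀ = 2.1128×0.91496×0.22186 + 0.40355×0.97508×0.85665 = 0.428884 + 0.337086 = 0.765970.
Q̄ = (S₀/π) × [bracket] = (1361/π) × 0.765970 = 331.83 W/m².
Daily total = Q̄ × 24.00 h × 3600 s/h = 331.83 × 24.00 × 3600 / 10⁶ = 28.67 MJ/m².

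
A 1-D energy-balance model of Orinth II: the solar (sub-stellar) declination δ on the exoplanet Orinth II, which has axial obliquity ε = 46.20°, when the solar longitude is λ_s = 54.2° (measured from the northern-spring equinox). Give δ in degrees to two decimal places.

sin δ = sin ε · sin λ_s = sin 46.20° × sin 54.2° = 0.585394.
δ = arcsin(0.585394) = +35.83°.

δ = +35.83°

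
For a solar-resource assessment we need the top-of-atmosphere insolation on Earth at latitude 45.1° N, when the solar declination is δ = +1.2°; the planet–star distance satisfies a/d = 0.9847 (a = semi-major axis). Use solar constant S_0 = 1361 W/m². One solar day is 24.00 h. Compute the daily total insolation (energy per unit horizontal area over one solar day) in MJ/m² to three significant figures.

cos h₀ = −tan(+45.1°) tan(+1.200°) = -0.0210, h₀ = 1.5918 rad.
Bracket: h₀ sin ϕ sin δ + cos ϕ cos δ sin h₀ = 1.5918×0.70834×0.02094 + 0.70587×0.99978×0.99978 = 0.023611 + 0.705559 = 0.729170.
Inverse-square distance factor (a/d)² = 0.9847² = 0.969634.
Q̄ = (S_0/π) × 0.969634 × [bracket] = (1361/π) × 0.969634 × 0.729170 = 306.30 W/m².
Daily total = Q̄ × 24.00 h × 3600 s/h = 306.30 × 24.00 × 3600 / 10⁶ = 26.46 MJ/m².

26.5 MJ/m²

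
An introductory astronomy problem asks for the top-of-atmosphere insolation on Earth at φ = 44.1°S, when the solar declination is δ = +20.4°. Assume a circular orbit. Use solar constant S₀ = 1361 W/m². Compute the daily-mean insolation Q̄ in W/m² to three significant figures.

cos H₀ = −tan(-44.1°) tan(+20.400°) = 0.3604, H₀ = 1.2021 rad.
Bracket: H₀ sin φ sin δ + cos φ cos δ sin H₀ = 1.2021×-0.69591×0.34857 + 0.71813×0.93728×0.93280 = -0.291597 + 0.627857 = 0.336260.
Q̄ = (S₀/π) × [bracket] = (1361/π) × 0.336260 = 145.7 W/m².

Q̄ ≈ 146 W/m²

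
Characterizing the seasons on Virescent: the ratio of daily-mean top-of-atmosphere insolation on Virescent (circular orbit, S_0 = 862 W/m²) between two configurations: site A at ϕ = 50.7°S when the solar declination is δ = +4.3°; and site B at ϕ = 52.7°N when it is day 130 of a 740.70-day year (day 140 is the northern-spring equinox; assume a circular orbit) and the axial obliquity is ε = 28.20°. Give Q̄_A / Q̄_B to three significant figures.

— Configuration A (ϕ=-50.7°):
cos h₀ = −tan(-50.7°) tan(+4.300°) = 0.0919, h₀ = 1.4788 rad.
Bracket: h₀ sin ϕ sin δ + cos ϕ cos δ sin h₀ = 1.4788×-0.77384×0.07498 + 0.63338×0.99719×0.99577 = -0.085804 + 0.628929 = 0.543125.
Q̄ = (S_0/π) × [bracket] = (862/π) × 0.543125 = 149.02 W/m².
— Configuration B (ϕ=+52.7°):
Solar longitude: L_s = 360° × (130 − 140)/740.70 = -4.860°, i.e. -4.860° + 360° = 355.140°.
sin δ = sin 28.20° × sin 355.140° = -0.04004, so δ = -2.295°.
cos h₀ = −tan(+52.7°) tan(-2.295°) = 0.0526, h₀ = 1.5182 rad.
Bracket: h₀ sin ϕ sin δ + cos ϕ cos δ sin h₀ = 1.5182×0.79547×-0.04004 + 0.60599×0.99920×0.99862 = -0.048356 + 0.604670 = 0.556314.
Q̄ = (S_0/π) × [bracket] = (862/π) × 0.556314 = 152.64 W/m².
Ratio Q̄_A / Q̄_B = 149.02 / 152.64 = 0.9763.

Q̄_A / Q̄_B ≈ 0.976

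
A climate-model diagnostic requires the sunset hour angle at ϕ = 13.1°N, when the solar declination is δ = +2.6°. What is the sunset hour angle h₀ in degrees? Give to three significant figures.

cos h₀ = −tan ϕ · tan δ = −tan(+13.1°) × tan(+2.600°) = -0.0106, so h₀ = 1.5814 rad = 90.61°.

h₀ = 90.6°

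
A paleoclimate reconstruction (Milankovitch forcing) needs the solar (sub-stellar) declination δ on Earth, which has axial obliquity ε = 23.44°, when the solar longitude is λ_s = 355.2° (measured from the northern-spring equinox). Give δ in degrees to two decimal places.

sin δ = sin ε · sin λ_s = sin 23.44° × sin 355.2° = -0.033286.
δ = arcsin(-0.033286) = -1.91°.

δ = -1.91°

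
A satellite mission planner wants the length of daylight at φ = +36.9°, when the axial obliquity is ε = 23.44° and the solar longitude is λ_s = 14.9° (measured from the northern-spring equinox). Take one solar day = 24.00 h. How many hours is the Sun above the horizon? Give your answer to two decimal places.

12.59 h

Solar declination: sin δ = sin ε · sin λ_s = sin 23.44° × sin 14.9° = 0.10228, so δ = +5.871°.
cos H₀ = −tan φ · tan δ = −tan(+36.9°) × tan(+5.871°) = -0.0772, so H₀ = 1.6481 rad = 94.43°.
Daylight = 2H₀/(2π) × 24.00 h = (1.6481/π) × 24.00 = 12.59 h.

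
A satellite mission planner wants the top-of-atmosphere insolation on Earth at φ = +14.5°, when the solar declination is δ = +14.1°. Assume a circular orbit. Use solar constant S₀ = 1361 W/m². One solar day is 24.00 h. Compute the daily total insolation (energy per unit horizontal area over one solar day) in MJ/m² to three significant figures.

cos H₀ = −tan(+14.5°) tan(+14.100°) = -0.0650, H₀ = 1.6358 rad.
Bracket: H₀ sin φ sin δ + cos φ cos δ sin H₀ = 1.6358×0.25038×0.24362 + 0.96815×0.96987×0.99789 = 0.099780 + 0.936998 = 1.036778.
Q̄ = (S₀/π) × [bracket] = (1361/π) × 1.036778 = 449.15 W/m².
Daily total = Q̄ × 24.00 h × 3600 s/h = 449.15 × 24.00 × 3600 / 10⁶ = 38.81 MJ/m².

38.8 MJ/m²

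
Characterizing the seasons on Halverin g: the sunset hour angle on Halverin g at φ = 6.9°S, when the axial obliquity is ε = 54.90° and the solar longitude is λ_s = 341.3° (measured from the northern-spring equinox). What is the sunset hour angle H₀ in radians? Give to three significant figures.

Solar declination: sin δ = sin ε · sin λ_s = sin 54.90° × sin 341.3° = -0.26231, so δ = -15.207°.
cos H₀ = −tan φ · tan δ = −tan(-6.9°) × tan(-15.207°) = -0.0329, so H₀ = 1.6037 rad = 91.89°.

H₀ = 1.60 rad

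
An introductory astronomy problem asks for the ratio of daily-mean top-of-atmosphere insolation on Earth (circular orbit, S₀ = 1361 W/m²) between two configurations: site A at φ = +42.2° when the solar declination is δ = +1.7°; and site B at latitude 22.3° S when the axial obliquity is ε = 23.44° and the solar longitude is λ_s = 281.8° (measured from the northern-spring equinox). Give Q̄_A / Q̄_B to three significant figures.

Q̄_A / Q̄_B ≈ 0.704

— Configuration A (φ=+42.2°):
cos H₀ = −tan(+42.2°) tan(+1.700°) = -0.0269, H₀ = 1.5977 rad.
Bracket: H₀ sin φ sin δ + cos φ cos δ sin H₀ = 1.5977×0.67172×0.02967 + 0.74080×0.99956×0.99964 = 0.031842 + 0.740207 = 0.772049.
Q̄ = (S₀/π) × [bracket] = (1361/π) × 0.772049 = 334.47 W/m².
— Configuration B (φ=-22.3°):
Solar declination: sin δ = sin ε · sin λ_s = sin 23.44° × sin 281.8° = -0.38938, so δ = -22.916°.
cos H₀ = −tan(-22.3°) tan(-22.916°) = -0.1734, H₀ = 1.7451 rad.
Bracket: H₀ sin φ sin δ + cos φ cos δ sin H₀ = 1.7451×-0.37946×-0.38938 + 0.92521×0.92108×0.98485 = 0.257846 + 0.839282 = 1.097128.
Q̄ = (S₀/π) × [bracket] = (1361/π) × 1.097128 = 475.30 W/m².
Ratio Q̄_A / Q̄_B = 334.47 / 475.30 = 0.7037.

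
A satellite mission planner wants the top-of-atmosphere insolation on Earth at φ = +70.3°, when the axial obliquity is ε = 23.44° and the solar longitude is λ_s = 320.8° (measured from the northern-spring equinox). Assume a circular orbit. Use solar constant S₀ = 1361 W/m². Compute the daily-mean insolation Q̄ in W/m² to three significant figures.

Solar declination: sin δ = sin ε · sin λ_s = sin 23.44° × sin 320.8° = -0.25141, so δ = -14.561°.
cos H₀ = −tan(+70.3°) tan(-14.561°) = 0.7255, H₀ = 0.7591 rad.
Bracket: H₀ sin φ sin δ + cos φ cos δ sin H₀ = 0.7591×0.94147×-0.25141 + 0.33710×0.96788×0.68825 = -0.179675 + 0.224557 = 0.044882.
Q̄ = (S₀/π) × [bracket] = (1361/π) × 0.044882 = 19.44 W/m².

Q̄ ≈ 19.4 W/m²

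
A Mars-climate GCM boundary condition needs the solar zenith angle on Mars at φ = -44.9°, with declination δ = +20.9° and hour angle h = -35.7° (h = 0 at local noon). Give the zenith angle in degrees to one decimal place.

cos θ_z = sin φ sin δ + cos φ cos δ cos h = -0.251811 + 0.537383 = 0.285572.
θ_z = arccos(0.285572) = 73.4°.

θ_z = 73.4°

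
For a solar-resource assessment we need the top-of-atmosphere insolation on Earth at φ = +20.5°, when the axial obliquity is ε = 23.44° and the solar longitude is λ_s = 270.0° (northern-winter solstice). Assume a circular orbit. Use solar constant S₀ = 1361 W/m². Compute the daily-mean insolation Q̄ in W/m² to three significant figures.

Q̄ ≈ 282 W/m²

Solar declination: sin δ = sin ε · sin λ_s = sin 23.44° × sin 270.0° = -0.39779, so δ = -23.440°.
cos H₀ = −tan(+20.5°) tan(-23.440°) = 0.1621, H₀ = 1.4080 rad.
Bracket: H₀ sin φ sin δ + cos φ cos δ sin H₀ = 1.4080×0.35021×-0.39779 + 0.93667×0.91748×0.98677 = -0.196149 + 0.848006 = 0.651857.
Q̄ = (S₀/π) × [bracket] = (1361/π) × 0.651857 = 282.4 W/m².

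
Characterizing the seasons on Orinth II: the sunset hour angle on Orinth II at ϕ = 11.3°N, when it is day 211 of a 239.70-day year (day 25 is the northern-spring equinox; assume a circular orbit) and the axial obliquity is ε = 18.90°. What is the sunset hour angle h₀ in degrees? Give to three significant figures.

h₀ = 86.1°

Solar longitude: L_s = 360° × (211 − 25)/239.70 = 279.349°.
sin δ = sin 18.90° × sin 279.349° = -0.31961, so δ = -18.640°.
cos h₀ = −tan ϕ · tan δ = −tan(+11.3°) × tan(-18.640°) = 0.0674, so h₀ = 1.5033 rad = 86.14°.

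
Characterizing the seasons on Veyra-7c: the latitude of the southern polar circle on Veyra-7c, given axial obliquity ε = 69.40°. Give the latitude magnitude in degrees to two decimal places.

The polar circle is the lowest latitude that experiences at least one full rotation of continuous darkness at the northern-summer solstice; it lies at |ϕ| = 90° − ε = 90° − 69.40° = 20.60°.

20.60°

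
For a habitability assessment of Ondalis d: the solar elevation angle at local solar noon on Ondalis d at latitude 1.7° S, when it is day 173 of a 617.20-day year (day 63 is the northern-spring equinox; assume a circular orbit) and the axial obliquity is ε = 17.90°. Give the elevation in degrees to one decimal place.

Solar longitude: λ_s = 360° × (173 − 63)/617.20 = 64.161°.
sin δ = sin 17.90° × sin 64.161° = 0.27663, so δ = +16.059°.
At local noon the hour angle is zero, so the zenith angle equals |φ − δ| = |-1.7° − (+16.059°)| = 17.759°.
Elevation = 90° − 17.759° = 72.2°.

72.2°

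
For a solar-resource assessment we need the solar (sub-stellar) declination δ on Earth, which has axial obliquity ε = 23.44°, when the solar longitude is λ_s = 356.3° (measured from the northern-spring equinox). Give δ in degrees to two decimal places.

sin δ = sin ε · sin λ_s = sin 23.44° × sin 356.3° = -0.025670.
δ = arcsin(-0.025670) = -1.47°.

δ = -1.47°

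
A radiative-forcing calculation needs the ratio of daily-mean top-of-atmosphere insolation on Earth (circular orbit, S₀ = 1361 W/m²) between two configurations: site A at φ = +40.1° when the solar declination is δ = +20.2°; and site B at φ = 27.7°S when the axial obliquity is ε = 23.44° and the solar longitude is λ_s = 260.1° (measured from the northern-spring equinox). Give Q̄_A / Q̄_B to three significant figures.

— Configuration A (φ=+40.1°):
cos H₀ = −tan(+40.1°) tan(+20.200°) = -0.3098, H₀ = 1.8858 rad.
Bracket: H₀ sin φ sin δ + cos φ cos δ sin H₀ = 1.8858×0.64412×0.34530 + 0.76492×0.93849×0.95079 = 0.419430 + 0.682543 = 1.101973.
Q̄ = (S₀/π) × [bracket] = (1361/π) × 1.101973 = 477.40 W/m².
— Configuration B (φ=-27.7°):
Solar declination: sin δ = sin ε · sin λ_s = sin 23.44° × sin 260.1° = -0.39187, so δ = -23.071°.
cos H₀ = −tan(-27.7°) tan(-23.071°) = -0.2236, H₀ = 1.7963 rad.
Bracket: H₀ sin φ sin δ + cos φ cos δ sin H₀ = 1.7963×-0.46484×-0.39187 + 0.88539×0.92002×0.97468 = 0.327208 + 0.793951 = 1.121159.
Q̄ = (S₀/π) × [bracket] = (1361/π) × 1.121159 = 485.71 W/m².
Ratio Q̄_A / Q̄_B = 477.40 / 485.71 = 0.9829.

Q̄_A / Q̄_B ≈ 0.983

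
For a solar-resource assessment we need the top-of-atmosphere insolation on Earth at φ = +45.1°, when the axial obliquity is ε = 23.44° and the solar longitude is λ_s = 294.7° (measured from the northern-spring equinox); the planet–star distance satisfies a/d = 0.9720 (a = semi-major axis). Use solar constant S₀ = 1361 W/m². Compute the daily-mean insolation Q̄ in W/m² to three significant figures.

Q̄ ≈ 125 W/m²

Solar declination: sin δ = sin ε · sin λ_s = sin 23.44° × sin 294.7° = -0.36139, so δ = -21.186°.
cos H₀ = −tan(+45.1°) tan(-21.186°) = 0.3889, H₀ = 1.1713 rad.
Bracket: H₀ sin φ sin δ + cos φ cos δ sin H₀ = 1.1713×0.70834×-0.36139 + 0.70587×0.93241×0.92126 = -0.299838 + 0.606337 = 0.306499.
Inverse-square distance factor (a/d)² = 0.9720² = 0.944784.
Q̄ = (S₀/π) × 0.944784 × [bracket] = (1361/π) × 0.944784 × 0.306499 = 125.4 W/m².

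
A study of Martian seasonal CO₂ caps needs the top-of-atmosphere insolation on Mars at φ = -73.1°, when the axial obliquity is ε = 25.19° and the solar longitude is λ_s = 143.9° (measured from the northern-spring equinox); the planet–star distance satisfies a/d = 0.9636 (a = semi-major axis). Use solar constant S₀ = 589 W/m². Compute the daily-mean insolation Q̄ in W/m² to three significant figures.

Solar declination: sin δ = sin ε · sin λ_s = sin 25.19° × sin 143.9° = 0.25077, so δ = +14.523°.
cos H₀ = −tan(-73.1°) tan(+14.523°) = 0.8526, H₀ = 0.5498 rad.
Bracket: H₀ sin φ sin δ + cos φ cos δ sin H₀ = 0.5498×-0.95681×0.25077 + 0.29070×0.96805×0.52250 = -0.131919 + 0.147038 = 0.015119.
Inverse-square distance factor (a/d)² = 0.9636² = 0.928525.
Q̄ = (S₀/π) × 0.928525 × [bracket] = (589/π) × 0.928525 × 0.015119 = 2.632 W/m².

Q̄ ≈ 2.63 W/m²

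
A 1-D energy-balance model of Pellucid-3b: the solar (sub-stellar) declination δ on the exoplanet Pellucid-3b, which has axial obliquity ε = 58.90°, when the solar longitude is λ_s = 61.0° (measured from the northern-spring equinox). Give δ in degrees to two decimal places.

sin δ = sin ε · sin λ_s = sin 58.90° × sin 61.0° = 0.748908.
δ = arcsin(0.748908) = +48.50°.

δ = +48.50°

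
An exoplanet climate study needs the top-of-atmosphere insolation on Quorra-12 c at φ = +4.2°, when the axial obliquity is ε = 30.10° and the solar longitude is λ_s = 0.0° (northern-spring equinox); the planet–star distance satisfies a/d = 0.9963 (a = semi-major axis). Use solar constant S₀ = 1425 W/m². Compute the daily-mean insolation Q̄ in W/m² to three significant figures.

Solar declination: sin δ = sin ε · sin λ_s = sin 30.10° × sin 0.0° = 0.00000, so δ = +0.000°.
cos H₀ = −tan(+4.2°) tan(+0.000°) = -0.0000, H₀ = 1.5708 rad.
Bracket: H₀ sin φ sin δ + cos φ cos δ sin H₀ = 1.5708×0.07324×0.00000 + 0.99731×1.00000×1.00000 = 0.000000 + 0.997310 = 0.997310.
Inverse-square distance factor (a/d)² = 0.9963² = 0.992614.
Q̄ = (S₀/π) × 0.992614 × [bracket] = (1425/π) × 0.992614 × 0.997310 = 449.0 W/m².

Q̄ ≈ 449 W/m²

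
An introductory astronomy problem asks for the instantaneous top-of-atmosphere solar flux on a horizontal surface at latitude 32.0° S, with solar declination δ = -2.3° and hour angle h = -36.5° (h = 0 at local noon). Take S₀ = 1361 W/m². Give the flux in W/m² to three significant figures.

cos θ_z = sin φ sin δ + cos φ cos δ cos h = 0.021267 + 0.681160 = 0.702427.
Flux = S₀ · cos θ_z = 1361 × 0.702427 = 956.0 W/m².

956 W/m²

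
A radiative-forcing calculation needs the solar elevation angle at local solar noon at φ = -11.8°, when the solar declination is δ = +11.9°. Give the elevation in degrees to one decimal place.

66.3°

At local noon the hour angle is zero, so the zenith angle equals |φ − δ| = |-11.8° − (+11.900°)| = 23.700°.
Elevation = 90° − 23.700° = 66.3°.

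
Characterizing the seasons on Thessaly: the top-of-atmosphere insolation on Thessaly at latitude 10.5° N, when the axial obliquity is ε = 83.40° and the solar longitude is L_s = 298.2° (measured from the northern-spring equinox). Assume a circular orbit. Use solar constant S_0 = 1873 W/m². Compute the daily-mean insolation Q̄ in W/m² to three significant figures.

Q̄ ≈ 150 W/m²

Solar declination: sin δ = sin ε · sin L_s = sin 83.40° × sin 298.2° = -0.87546, so δ = -61.100°.
cos h₀ = −tan(+10.5°) tan(-61.100°) = 0.3357, h₀ = 1.2284 rad.
Bracket: h₀ sin ϕ sin δ + cos ϕ cos δ sin h₀ = 1.2284×0.18224×-0.87546 + 0.98325×0.48329×0.94196 = -0.195984 + 0.447615 = 0.251631.
Q̄ = (S_0/π) × [bracket] = (1873/π) × 0.251631 = 150.0 W/m².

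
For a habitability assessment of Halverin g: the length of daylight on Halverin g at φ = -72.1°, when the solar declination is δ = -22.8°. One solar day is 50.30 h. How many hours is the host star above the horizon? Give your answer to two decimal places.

Sunrise equation: cos H₀ = −tan φ · tan δ = -1.3015 ≤ −1, so the host star never sets (polar day) and H₀ = π.
Daylight = 2H₀/(2π) × 50.30 h = (3.1416/π) × 50.30 = 50.30 h.

50.30 h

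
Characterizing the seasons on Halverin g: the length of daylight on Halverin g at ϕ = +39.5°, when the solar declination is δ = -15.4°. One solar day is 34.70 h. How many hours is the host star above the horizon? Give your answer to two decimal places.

14.82 h

cos h₀ = −tan ϕ · tan δ = −tan(+39.5°) × tan(-15.400°) = 0.2271, so h₀ = 1.3417 rad = 76.88°.
Daylight = 2h₀/(2π) × 34.70 h = (1.3417/π) × 34.70 = 14.82 h.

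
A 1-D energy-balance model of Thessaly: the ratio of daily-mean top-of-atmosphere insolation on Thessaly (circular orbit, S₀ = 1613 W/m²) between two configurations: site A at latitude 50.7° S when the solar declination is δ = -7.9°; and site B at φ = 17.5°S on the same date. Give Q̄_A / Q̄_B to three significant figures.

Q̄_A / Q̄_B ≈ 0.795

— Configuration A (φ=-50.7°):
cos H₀ = −tan(-50.7°) tan(-7.900°) = -0.1695, H₀ = 1.7412 rad.
Bracket: H₀ sin φ sin δ + cos φ cos δ sin H₀ = 1.7412×-0.77384×-0.13744 + 0.63338×0.99051×0.98552 = 0.185188 + 0.618285 = 0.803473.
Q̄ = (S₀/π) × [bracket] = (1613/π) × 0.803473 = 412.53 W/m².
— Configuration B (φ=-17.5°):
cos H₀ = −tan(-17.5°) tan(-7.900°) = -0.0438, H₀ = 1.6146 rad.
Bracket: H₀ sin φ sin δ + cos φ cos δ sin H₀ = 1.6146×-0.30071×-0.13744 + 0.95372×0.99051×0.99904 = 0.066731 + 0.943762 = 1.010493.
Q̄ = (S₀/π) × [bracket] = (1613/π) × 1.010493 = 518.82 W/m².
Ratio Q̄_A / Q̄_B = 412.53 / 518.82 = 0.7951.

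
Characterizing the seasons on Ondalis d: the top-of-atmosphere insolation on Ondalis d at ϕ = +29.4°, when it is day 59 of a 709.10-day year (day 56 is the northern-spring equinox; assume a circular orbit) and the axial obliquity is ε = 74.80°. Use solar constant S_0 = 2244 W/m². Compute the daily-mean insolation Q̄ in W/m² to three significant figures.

Q̄ ≈ 636 W/m²

Solar longitude: L_s = 360° × (59 − 56)/709.10 = 1.523°.
sin δ = sin 74.80° × sin 1.523° = 0.02565, so δ = +1.470°.
cos h₀ = −tan(+29.4°) tan(+1.470°) = -0.0145, h₀ = 1.5853 rad.
Bracket: h₀ sin ϕ sin δ + cos ϕ cos δ sin h₀ = 1.5853×0.49090×0.02565 + 0.87121×0.99967×0.99990 = 0.019961 + 0.870835 = 0.890796.
Q̄ = (S_0/π) × [bracket] = (2244/π) × 0.890796 = 636.3 W/m².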